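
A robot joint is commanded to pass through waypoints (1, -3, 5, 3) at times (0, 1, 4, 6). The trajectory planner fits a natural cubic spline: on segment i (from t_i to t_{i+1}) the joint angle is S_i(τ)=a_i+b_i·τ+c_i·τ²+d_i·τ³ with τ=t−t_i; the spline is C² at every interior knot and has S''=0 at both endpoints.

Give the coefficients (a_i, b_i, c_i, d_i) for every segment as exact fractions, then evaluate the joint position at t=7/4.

  seg 0: a=1 b=-1085/213 c=0 d=233/213
  seg 1: a=-3 b=-386/213 c=233/71 d=-127/213
  seg 2: a=5 b=379/213 c=-148/71 d=74/213
S(7/4) = -12563/4544

Δ: Δ0=-4, Δ1=8/3, Δ2=-1
row 1: diag=8, rhs=40; c'=3/8, d'=5
row 2: denom=10−3·3/8=71/8; d'=(-22−3·5)/(71/8)=-296/71
back: M2=-296/71
back: M1=5−3/8·-296/71=466/71
M: M0=0, M1=466/71, M2=-296/71, M3=0
seg 0: a=1, c=M0/2=0, d=(M1−M0)/(6·1)=233/213, b=Δ0−h0·(2M0+M1)/6=-1085/213
seg 1: a=-3, c=M1/2=233/71, d=(M2−M1)/(6·3)=-127/213, b=Δ1−h1·(2M1+M2)/6=-386/213
seg 2: a=5, c=M2/2=-148/71, d=(M3−M2)/(6·2)=74/213, b=Δ2−h2·(2M2+M3)/6=379/213
t_q=7/4 → seg 1, τ=3/4; S=-3+-386/213·τ+233/71·τ²+-127/213·τ³=-12563/4544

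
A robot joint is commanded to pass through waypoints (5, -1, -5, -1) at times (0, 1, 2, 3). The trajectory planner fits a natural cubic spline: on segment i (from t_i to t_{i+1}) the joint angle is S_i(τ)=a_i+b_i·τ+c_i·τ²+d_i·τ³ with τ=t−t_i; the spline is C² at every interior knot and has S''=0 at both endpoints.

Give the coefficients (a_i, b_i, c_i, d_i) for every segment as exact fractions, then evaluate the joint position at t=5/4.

Δ: Δ0=-6, Δ1=-4, Δ2=4
row 1: diag=4, rhs=12; c'=1/4, d'=3
row 2: denom=4−1·1/4=15/4; d'=(48−1·3)/(15/4)=12
back: M2=12
back: M1=3−1/4·12=0
M: M0=0, M1=0, M2=12, M3=0
seg 0: a=5, c=M0/2=0, d=(M1−M0)/(6·1)=0, b=Δ0−h0·(2M0+M1)/6=-6
seg 1: a=-1, c=M1/2=0, d=(M2−M1)/(6·1)=2, b=Δ1−h1·(2M1+M2)/6=-6
seg 2: a=-5, c=M2/2=6, d=(M3−M2)/(6·1)=-2, b=Δ2−h2·(2M2+M3)/6=0
t_q=5/4 → seg 1, τ=1/4; S=-1+-6·τ+0·τ²+2·τ³=-79/32

  seg 0: a=5 b=-6 c=0 d=0
  seg 1: a=-1 b=-6 c=0 d=2
  seg 2: a=-5 b=0 c=6 d=-2
S(5/4) = -79/32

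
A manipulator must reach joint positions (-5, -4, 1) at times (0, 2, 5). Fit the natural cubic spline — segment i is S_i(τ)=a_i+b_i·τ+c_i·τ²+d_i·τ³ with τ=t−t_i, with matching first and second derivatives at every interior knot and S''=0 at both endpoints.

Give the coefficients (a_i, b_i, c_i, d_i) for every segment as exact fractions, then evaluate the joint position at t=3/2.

  seg 0: a=-5 b=4/15 c=0 d=7/120
  seg 1: a=-4 b=29/30 c=7/20 d=-7/180
S(3/2) = -1409/320

Δ: Δ0=1/2, Δ1=5/3
row 1: diag=10, rhs=7; c'=3/10, d'=7/10
back: M1=7/10
M: M0=0, M1=7/10, M2=0
seg 0: a=-5, c=M0/2=0, d=(M1−M0)/(6·2)=7/120, b=Δ0−h0·(2M0+M1)/6=4/15
seg 1: a=-4, c=M1/2=7/20, d=(M2−M1)/(6·3)=-7/180, b=Δ1−h1·(2M1+M2)/6=29/30
t_q=3/2 → seg 0, τ=3/2; S=-5+4/15·τ+0·τ²+7/120·τ³=-1409/320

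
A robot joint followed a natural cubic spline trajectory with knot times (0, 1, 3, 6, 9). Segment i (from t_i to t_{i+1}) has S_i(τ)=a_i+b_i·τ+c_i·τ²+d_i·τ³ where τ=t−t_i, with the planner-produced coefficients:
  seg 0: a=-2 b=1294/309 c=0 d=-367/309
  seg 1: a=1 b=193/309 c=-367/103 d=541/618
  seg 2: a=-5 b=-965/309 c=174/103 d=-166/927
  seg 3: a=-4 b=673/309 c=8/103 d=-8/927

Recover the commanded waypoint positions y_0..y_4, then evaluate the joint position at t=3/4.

y_0 = S_0(0) = a_0 = -2
y_1 = S_1(0) = a_1 = 1
y_2 = S_2(0) = a_2 = -5
y_3 = S_3(0) = a_3 = -4
y_4 = S_3(3) = 3
t_q=3/4 is in segment 0 (τ=3/4); S_0(τ)=4217/6592

y_0=-2 y_1=1 y_2=-5 y_3=-4 y_4=3
S(3/4) = 4217/6592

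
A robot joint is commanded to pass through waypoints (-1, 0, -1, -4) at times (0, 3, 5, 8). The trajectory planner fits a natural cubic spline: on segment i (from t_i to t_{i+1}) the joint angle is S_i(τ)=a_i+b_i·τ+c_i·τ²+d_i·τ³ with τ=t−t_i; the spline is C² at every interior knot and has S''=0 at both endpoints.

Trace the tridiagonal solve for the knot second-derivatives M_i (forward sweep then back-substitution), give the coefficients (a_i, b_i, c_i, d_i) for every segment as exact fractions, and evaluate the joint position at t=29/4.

Δ: Δ0=1/3, Δ1=-1/2, Δ2=-1
row 1: diag=10, rhs=-5; c'=1/5, d'=-1/2
row 2: denom=10−2·1/5=48/5; d'=(-3−2·-1/2)/(48/5)=-5/24
back: M2=-5/24
back: M1=-1/2−1/5·-5/24=-11/24
M: M0=0, M1=-11/24, M2=-5/24, M3=0
seg 0: a=-1, c=M0/2=0, d=(M1−M0)/(6·3)=-11/432, b=Δ0−h0·(2M0+M1)/6=9/16
seg 1: a=0, c=M1/2=-11/48, d=(M2−M1)/(6·2)=1/48, b=Δ1−h1·(2M1+M2)/6=-1/8
seg 2: a=-1, c=M2/2=-5/48, d=(M3−M2)/(6·3)=5/432, b=Δ2−h2·(2M2+M3)/6=-19/24
t_q=29/4 → seg 2, τ=9/4; S=-1+-19/24·τ+-5/48·τ²+5/432·τ³=-3253/1024

  seg 0: a=-1 b=9/16 c=0 d=-11/432
  seg 1: a=0 b=-1/8 c=-11/48 d=1/48
  seg 2: a=-1 b=-19/24 c=-5/48 d=5/432
S(29/4) = -3253/1024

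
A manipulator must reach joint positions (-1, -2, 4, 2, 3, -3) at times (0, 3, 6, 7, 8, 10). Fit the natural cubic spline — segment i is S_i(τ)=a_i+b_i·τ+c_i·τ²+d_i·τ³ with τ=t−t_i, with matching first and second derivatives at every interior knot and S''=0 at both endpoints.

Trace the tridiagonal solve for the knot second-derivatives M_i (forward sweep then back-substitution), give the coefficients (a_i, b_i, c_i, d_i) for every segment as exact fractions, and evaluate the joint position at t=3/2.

Δ: Δ0=-1/3, Δ1=2, Δ2=-2, Δ3=1, Δ4=-3
row 1: diag=12, rhs=14; c'=1/4, d'=7/6
row 2: denom=8−3·1/4=29/4; d'=(-24−3·7/6)/(29/4)=-110/29
row 3: denom=4−1·4/29=112/29; d'=(18−1·-110/29)/(112/29)=79/14
row 4: denom=6−1·29/112=643/112; d'=(-24−1·79/14)/(643/112)=-3320/643
back: M4=-3320/643
back: M3=79/14−29/112·-3320/643=4488/643
back: M2=-110/29−4/29·4488/643=-3058/643
back: M1=7/6−1/4·-3058/643=4544/1929
M: M0=0, M1=4544/1929, M2=-3058/643, M3=4488/643, M4=-3320/643, M5=0
seg 0: a=-1, c=M0/2=0, d=(M1−M0)/(6·3)=2272/17361, b=Δ0−h0·(2M0+M1)/6=-2915/1929
seg 1: a=-2, c=M1/2=2272/1929, d=(M2−M1)/(6·3)=-6859/17361, b=Δ1−h1·(2M1+M2)/6=3901/1929
seg 2: a=4, c=M2/2=-1529/643, d=(M3−M2)/(6·1)=3773/1929, b=Δ2−h2·(2M2+M3)/6=-3044/1929
seg 3: a=2, c=M3/2=2244/643, d=(M4−M3)/(6·1)=-3904/1929, b=Δ3−h3·(2M3+M4)/6=-899/1929
seg 4: a=3, c=M4/2=-1660/643, d=(M5−M4)/(6·2)=830/1929, b=Δ4−h4·(2M4+M5)/6=853/1929
t_q=3/2 → seg 0, τ=3/2; S=-1+-2915/1929·τ+0·τ²+2272/17361·τ³=-3633/1286

  seg 0: a=-1 b=-2915/1929 c=0 d=2272/17361
  seg 1: a=-2 b=3901/1929 c=2272/1929 d=-6859/17361
  seg 2: a=4 b=-3044/1929 c=-1529/643 d=3773/1929
  seg 3: a=2 b=-899/1929 c=2244/643 d=-3904/1929
  seg 4: a=3 b=853/1929 c=-1660/643 d=830/1929
S(3/2) = -3633/1286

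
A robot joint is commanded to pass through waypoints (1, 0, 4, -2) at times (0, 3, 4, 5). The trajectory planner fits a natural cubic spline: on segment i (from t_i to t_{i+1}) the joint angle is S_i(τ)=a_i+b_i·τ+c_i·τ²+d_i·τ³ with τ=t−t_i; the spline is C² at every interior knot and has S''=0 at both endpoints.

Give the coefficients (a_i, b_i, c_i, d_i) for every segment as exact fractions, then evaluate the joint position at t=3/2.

  seg 0: a=1 b=-277/93 c=0 d=82/279
  seg 1: a=0 b=461/93 c=82/31 d=-335/93
  seg 2: a=4 b=-52/93 c=-253/31 d=253/93
S(3/2) = -307/124

Δ: Δ0=-1/3, Δ1=4, Δ2=-6
row 1: diag=8, rhs=26; c'=1/8, d'=13/4
row 2: denom=4−1·1/8=31/8; d'=(-60−1·13/4)/(31/8)=-506/31
back: M2=-506/31
back: M1=13/4−1/8·-506/31=164/31
M: M0=0, M1=164/31, M2=-506/31, M3=0
seg 0: a=1, c=M0/2=0, d=(M1−M0)/(6·3)=82/279, b=Δ0−h0·(2M0+M1)/6=-277/93
seg 1: a=0, c=M1/2=82/31, d=(M2−M1)/(6·1)=-335/93, b=Δ1−h1·(2M1+M2)/6=461/93
seg 2: a=4, c=M2/2=-253/31, d=(M3−M2)/(6·1)=253/93, b=Δ2−h2·(2M2+M3)/6=-52/93
t_q=3/2 → seg 0, τ=3/2; S=1+-277/93·τ+0·τ²+82/279·τ³=-307/124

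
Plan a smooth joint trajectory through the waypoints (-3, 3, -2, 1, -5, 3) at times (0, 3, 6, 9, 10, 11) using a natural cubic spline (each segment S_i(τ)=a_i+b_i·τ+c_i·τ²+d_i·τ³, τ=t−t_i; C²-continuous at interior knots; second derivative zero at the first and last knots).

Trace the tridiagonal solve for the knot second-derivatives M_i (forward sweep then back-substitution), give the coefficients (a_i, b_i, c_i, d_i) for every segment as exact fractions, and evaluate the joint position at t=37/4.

  seg 0: a=-3 b=4360/1251 c=0 d=-1858/11259
  seg 1: a=3 b=-1214/1251 c=-1858/1251 d=4703/11259
  seg 2: a=-2 b=1747/1251 c=2845/1251 d=-9031/11259
  seg 3: a=1 b=-8276/1251 c=-2062/417 d=6956/1251
  seg 4: a=-5 b=220/1251 c=4894/417 d=-4894/1251
S(37/4) = -5845/6672

Δ: Δ0=2, Δ1=-5/3, Δ2=1, Δ3=-6, Δ4=8
row 1: diag=12, rhs=-22; c'=1/4, d'=-11/6
row 2: denom=12−3·1/4=45/4; d'=(16−3·-11/6)/(45/4)=86/45
row 3: denom=8−3·4/15=36/5; d'=(-42−3·86/45)/(36/5)=-179/27
row 4: denom=4−1·5/36=139/36; d'=(84−1·-179/27)/(139/36)=9788/417
back: M4=9788/417
back: M3=-179/27−5/36·9788/417=-4124/417
back: M2=86/45−4/15·-4124/417=5690/1251
back: M1=-11/6−1/4·5690/1251=-3716/1251
M: M0=0, M1=-3716/1251, M2=5690/1251, M3=-4124/417, M4=9788/417, M5=0
seg 0: a=-3, c=M0/2=0, d=(M1−M0)/(6·3)=-1858/11259, b=Δ0−h0·(2M0+M1)/6=4360/1251
seg 1: a=3, c=M1/2=-1858/1251, d=(M2−M1)/(6·3)=4703/11259, b=Δ1−h1·(2M1+M2)/6=-1214/1251
seg 2: a=-2, c=M2/2=2845/1251, d=(M3−M2)/(6·3)=-9031/11259, b=Δ2−h2·(2M2+M3)/6=1747/1251
seg 3: a=1, c=M3/2=-2062/417, d=(M4−M3)/(6·1)=6956/1251, b=Δ3−h3·(2M3+M4)/6=-8276/1251
seg 4: a=-5, c=M4/2=4894/417, d=(M5−M4)/(6·1)=-4894/1251, b=Δ4−h4·(2M4+M5)/6=220/1251
t_q=37/4 → seg 3, τ=1/4; S=1+-8276/1251·τ+-2062/417·τ²+6956/1251·τ³=-5845/6672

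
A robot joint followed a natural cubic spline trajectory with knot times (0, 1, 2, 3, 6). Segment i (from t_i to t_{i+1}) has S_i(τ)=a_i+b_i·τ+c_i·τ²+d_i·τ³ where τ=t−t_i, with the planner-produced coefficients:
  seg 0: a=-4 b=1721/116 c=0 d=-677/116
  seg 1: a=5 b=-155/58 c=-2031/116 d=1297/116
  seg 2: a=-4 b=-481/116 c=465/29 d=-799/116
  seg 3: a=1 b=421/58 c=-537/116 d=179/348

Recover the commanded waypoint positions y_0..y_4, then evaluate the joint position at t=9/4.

y_0=-4 y_1=5 y_2=-4 y_3=1 y_4=-5
S(9/4) = -30751/7424

y_0 = S_0(0) = a_0 = -4
y_1 = S_1(0) = a_1 = 5
y_2 = S_2(0) = a_2 = -4
y_3 = S_3(0) = a_3 = 1
y_4 = S_3(3) = -5
t_q=9/4 is in segment 2 (τ=1/4); S_2(τ)=-30751/7424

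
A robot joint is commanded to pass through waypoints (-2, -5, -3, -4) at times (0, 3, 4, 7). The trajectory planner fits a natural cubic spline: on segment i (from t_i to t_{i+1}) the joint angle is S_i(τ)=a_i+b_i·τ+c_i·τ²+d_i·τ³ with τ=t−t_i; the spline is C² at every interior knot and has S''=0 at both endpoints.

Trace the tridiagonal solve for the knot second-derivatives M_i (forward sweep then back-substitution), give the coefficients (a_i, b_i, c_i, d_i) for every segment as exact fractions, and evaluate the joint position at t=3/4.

  seg 0: a=-2 b=-142/63 c=0 d=79/567
  seg 1: a=-5 b=95/63 c=79/63 d=-16/21
  seg 2: a=-3 b=109/63 c=-65/63 d=65/567
S(3/4) = -1627/448

Δ: Δ0=-1, Δ1=2, Δ2=-1/3
row 1: diag=8, rhs=18; c'=1/8, d'=9/4
row 2: denom=8−1·1/8=63/8; d'=(-14−1·9/4)/(63/8)=-130/63
back: M2=-130/63
back: M1=9/4−1/8·-130/63=158/63
M: M0=0, M1=158/63, M2=-130/63, M3=0
seg 0: a=-2, c=M0/2=0, d=(M1−M0)/(6·3)=79/567, b=Δ0−h0·(2M0+M1)/6=-142/63
seg 1: a=-5, c=M1/2=79/63, d=(M2−M1)/(6·1)=-16/21, b=Δ1−h1·(2M1+M2)/6=95/63
seg 2: a=-3, c=M2/2=-65/63, d=(M3−M2)/(6·3)=65/567, b=Δ2−h2·(2M2+M3)/6=109/63
t_q=3/4 → seg 0, τ=3/4; S=-2+-142/63·τ+0·τ²+79/567·τ³=-1627/448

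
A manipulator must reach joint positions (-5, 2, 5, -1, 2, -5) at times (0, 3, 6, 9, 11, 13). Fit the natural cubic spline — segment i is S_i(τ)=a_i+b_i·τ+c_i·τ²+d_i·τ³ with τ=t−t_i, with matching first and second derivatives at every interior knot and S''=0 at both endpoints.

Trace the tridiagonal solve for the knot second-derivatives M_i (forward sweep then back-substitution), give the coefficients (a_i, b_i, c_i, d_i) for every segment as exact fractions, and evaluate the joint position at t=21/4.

  seg 0: a=-5 b=3701/1566 c=0 d=-47/14094
  seg 1: a=2 b=1780/783 c=-47/1566 d=-1853/14094
  seg 2: a=5 b=-2281/1566 c=-950/783 d=4849/14094
  seg 3: a=-1 b=433/783 c=983/522 d=-4415/6264
  seg 4: a=2 b=-583/1566 c=-2449/1044 d=2449/6264
S(21/4) = 60863/11136

Δ: Δ0=7/3, Δ1=1, Δ2=-2, Δ3=3/2, Δ4=-7/2
row 1: diag=12, rhs=-8; c'=1/4, d'=-2/3
row 2: denom=12−3·1/4=45/4; d'=(-18−3·-2/3)/(45/4)=-64/45
row 3: denom=10−3·4/15=46/5; d'=(21−3·-64/45)/(46/5)=379/138
row 4: denom=8−2·5/23=174/23; d'=(-30−2·379/138)/(174/23)=-2449/522
back: M4=-2449/522
back: M3=379/138−5/23·-2449/522=983/261
back: M2=-64/45−4/15·983/261=-1900/783
back: M1=-2/3−1/4·-1900/783=-47/783
M: M0=0, M1=-47/783, M2=-1900/783, M3=983/261, M4=-2449/522, M5=0
seg 0: a=-5, c=M0/2=0, d=(M1−M0)/(6·3)=-47/14094, b=Δ0−h0·(2M0+M1)/6=3701/1566
seg 1: a=2, c=M1/2=-47/1566, d=(M2−M1)/(6·3)=-1853/14094, b=Δ1−h1·(2M1+M2)/6=1780/783
seg 2: a=5, c=M2/2=-950/783, d=(M3−M2)/(6·3)=4849/14094, b=Δ2−h2·(2M2+M3)/6=-2281/1566
seg 3: a=-1, c=M3/2=983/522, d=(M4−M3)/(6·2)=-4415/6264, b=Δ3−h3·(2M3+M4)/6=433/783
seg 4: a=2, c=M4/2=-2449/1044, d=(M5−M4)/(6·2)=2449/6264, b=Δ4−h4·(2M4+M5)/6=-583/1566
t_q=21/4 → seg 1, τ=9/4; S=2+1780/783·τ+-47/1566·τ²+-1853/14094·τ³=60863/11136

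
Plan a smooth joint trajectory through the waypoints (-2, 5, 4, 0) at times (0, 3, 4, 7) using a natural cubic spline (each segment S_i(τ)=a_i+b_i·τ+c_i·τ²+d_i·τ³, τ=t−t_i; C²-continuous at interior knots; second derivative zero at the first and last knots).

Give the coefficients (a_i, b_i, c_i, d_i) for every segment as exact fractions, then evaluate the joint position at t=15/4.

Δ: Δ0=7/3, Δ1=-1, Δ2=-4/3
row 1: diag=8, rhs=-20; c'=1/8, d'=-5/2
row 2: denom=8−1·1/8=63/8; d'=(-2−1·-5/2)/(63/8)=4/63
back: M2=4/63
back: M1=-5/2−1/8·4/63=-158/63
M: M0=0, M1=-158/63, M2=4/63, M3=0
seg 0: a=-2, c=M0/2=0, d=(M1−M0)/(6·3)=-79/567, b=Δ0−h0·(2M0+M1)/6=226/63
seg 1: a=5, c=M1/2=-79/63, d=(M2−M1)/(6·1)=3/7, b=Δ1−h1·(2M1+M2)/6=-11/63
seg 2: a=4, c=M2/2=2/63, d=(M3−M2)/(6·3)=-2/567, b=Δ2−h2·(2M2+M3)/6=-88/63
t_q=15/4 → seg 1, τ=3/4; S=5+-11/63·τ+-79/63·τ²+3/7·τ³=5839/1344

  seg 0: a=-2 b=226/63 c=0 d=-79/567
  seg 1: a=5 b=-11/63 c=-79/63 d=3/7
  seg 2: a=4 b=-88/63 c=2/63 d=-2/567
S(15/4) = 5839/1344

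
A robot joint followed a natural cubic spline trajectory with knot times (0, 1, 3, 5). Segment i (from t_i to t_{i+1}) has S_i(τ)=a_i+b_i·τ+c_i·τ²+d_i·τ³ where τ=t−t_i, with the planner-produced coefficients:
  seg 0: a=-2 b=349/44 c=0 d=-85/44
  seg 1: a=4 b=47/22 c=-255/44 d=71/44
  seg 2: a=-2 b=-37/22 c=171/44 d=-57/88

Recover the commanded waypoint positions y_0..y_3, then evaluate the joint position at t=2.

y_0=-2 y_1=4 y_2=-2 y_3=5
S(2) = 43/22

y_0 = S_0(0) = a_0 = -2
y_1 = S_1(0) = a_1 = 4
y_2 = S_2(0) = a_2 = -2
y_3 = S_2(2) = 5
t_q=2 is in segment 1 (τ=1); S_1(τ)=43/22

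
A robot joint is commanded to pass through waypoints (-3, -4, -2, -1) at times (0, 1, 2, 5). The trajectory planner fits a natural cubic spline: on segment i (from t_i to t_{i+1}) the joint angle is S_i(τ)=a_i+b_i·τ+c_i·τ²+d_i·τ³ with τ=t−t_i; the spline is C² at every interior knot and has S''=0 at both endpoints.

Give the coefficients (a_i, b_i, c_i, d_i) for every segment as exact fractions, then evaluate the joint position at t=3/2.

  seg 0: a=-3 b=-170/93 c=0 d=77/93
  seg 1: a=-4 b=61/93 c=77/31 d=-106/93
  seg 2: a=-2 b=205/93 c=-29/31 d=29/279
S(3/2) = -99/31

Δ: Δ0=-1, Δ1=2, Δ2=1/3
row 1: diag=4, rhs=18; c'=1/4, d'=9/2
row 2: denom=8−1·1/4=31/4; d'=(-10−1·9/2)/(31/4)=-58/31
back: M2=-58/31
back: M1=9/2−1/4·-58/31=154/31
M: M0=0, M1=154/31, M2=-58/31, M3=0
seg 0: a=-3, c=M0/2=0, d=(M1−M0)/(6·1)=77/93, b=Δ0−h0·(2M0+M1)/6=-170/93
seg 1: a=-4, c=M1/2=77/31, d=(M2−M1)/(6·1)=-106/93, b=Δ1−h1·(2M1+M2)/6=61/93
seg 2: a=-2, c=M2/2=-29/31, d=(M3−M2)/(6·3)=29/279, b=Δ2−h2·(2M2+M3)/6=205/93
t_q=3/2 → seg 1, τ=1/2; S=-4+61/93·τ+77/31·τ²+-106/93·τ³=-99/31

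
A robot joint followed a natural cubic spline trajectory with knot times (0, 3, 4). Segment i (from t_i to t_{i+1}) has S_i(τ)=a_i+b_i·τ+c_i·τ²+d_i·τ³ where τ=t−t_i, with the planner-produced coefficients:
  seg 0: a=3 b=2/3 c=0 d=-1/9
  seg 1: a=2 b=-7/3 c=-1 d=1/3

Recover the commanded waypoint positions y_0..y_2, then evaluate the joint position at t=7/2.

y_0=3 y_1=2 y_2=-1
S(7/2) = 5/8

y_0 = S_0(0) = a_0 = 3
y_1 = S_1(0) = a_1 = 2
y_2 = S_1(1) = -1
t_q=7/2 is in segment 1 (τ=1/2); S_1(τ)=5/8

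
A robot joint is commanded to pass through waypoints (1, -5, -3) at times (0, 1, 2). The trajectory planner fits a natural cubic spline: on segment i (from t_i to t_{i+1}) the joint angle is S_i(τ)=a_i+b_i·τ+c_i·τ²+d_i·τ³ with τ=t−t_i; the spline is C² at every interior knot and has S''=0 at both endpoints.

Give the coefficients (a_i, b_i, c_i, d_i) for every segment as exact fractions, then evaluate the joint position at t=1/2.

  seg 0: a=1 b=-8 c=0 d=2
  seg 1: a=-5 b=-2 c=6 d=-2
S(1/2) = -11/4

Δ: Δ0=-6, Δ1=2
row 1: diag=4, rhs=48; c'=1/4, d'=12
back: M1=12
M: M0=0, M1=12, M2=0
seg 0: a=1, c=M0/2=0, d=(M1−M0)/(6·1)=2, b=Δ0−h0·(2M0+M1)/6=-8
seg 1: a=-5, c=M1/2=6, d=(M2−M1)/(6·1)=-2, b=Δ1−h1·(2M1+M2)/6=-2
t_q=1/2 → seg 0, τ=1/2; S=1+-8·τ+0·τ²+2·τ³=-11/4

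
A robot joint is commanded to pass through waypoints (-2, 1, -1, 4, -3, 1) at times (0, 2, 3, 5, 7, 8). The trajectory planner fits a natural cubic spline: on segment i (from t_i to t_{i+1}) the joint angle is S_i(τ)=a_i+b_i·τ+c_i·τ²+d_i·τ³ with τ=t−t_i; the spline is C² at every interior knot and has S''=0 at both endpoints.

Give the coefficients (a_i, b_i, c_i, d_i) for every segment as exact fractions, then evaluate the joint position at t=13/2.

Δ: Δ0=3/2, Δ1=-2, Δ2=5/2, Δ3=-7/2, Δ4=4
row 1: diag=6, rhs=-21; c'=1/6, d'=-7/2
row 2: denom=6−1·1/6=35/6; d'=(27−1·-7/2)/(35/6)=183/35
row 3: denom=8−2·12/35=256/35; d'=(-36−2·183/35)/(256/35)=-813/128
row 4: denom=6−2·35/128=349/64; d'=(45−2·-813/128)/(349/64)=3693/349
back: M4=3693/349
back: M3=-813/128−35/128·3693/349=-6453/698
back: M2=183/35−12/35·-6453/698=2931/349
back: M1=-7/2−1/6·2931/349=-1710/349
M: M0=0, M1=-1710/349, M2=2931/349, M3=-6453/698, M4=3693/349, M5=0
seg 0: a=-2, c=M0/2=0, d=(M1−M0)/(6·2)=-285/698, b=Δ0−h0·(2M0+M1)/6=2187/698
seg 1: a=1, c=M1/2=-855/349, d=(M2−M1)/(6·1)=1547/698, b=Δ1−h1·(2M1+M2)/6=-1233/698
seg 2: a=-1, c=M2/2=2931/698, d=(M3−M2)/(6·2)=-4105/2792, b=Δ2−h2·(2M2+M3)/6=-6/349
seg 3: a=4, c=M3/2=-6453/1396, d=(M4−M3)/(6·2)=4613/2792, b=Δ3−h3·(2M3+M4)/6=-603/698
seg 4: a=-3, c=M4/2=3693/698, d=(M5−M4)/(6·1)=-1231/698, b=Δ4−h4·(2M4+M5)/6=165/349
t_q=13/2 → seg 3, τ=3/2; S=4+-603/698·τ+-6453/1396·τ²+4613/2792·τ³=-47357/22336

  seg 0: a=-2 b=2187/698 c=0 d=-285/698
  seg 1: a=1 b=-1233/698 c=-855/349 d=1547/698
  seg 2: a=-1 b=-6/349 c=2931/698 d=-4105/2792
  seg 3: a=4 b=-603/698 c=-6453/1396 d=4613/2792
  seg 4: a=-3 b=165/349 c=3693/698 d=-1231/698
S(13/2) = -47357/22336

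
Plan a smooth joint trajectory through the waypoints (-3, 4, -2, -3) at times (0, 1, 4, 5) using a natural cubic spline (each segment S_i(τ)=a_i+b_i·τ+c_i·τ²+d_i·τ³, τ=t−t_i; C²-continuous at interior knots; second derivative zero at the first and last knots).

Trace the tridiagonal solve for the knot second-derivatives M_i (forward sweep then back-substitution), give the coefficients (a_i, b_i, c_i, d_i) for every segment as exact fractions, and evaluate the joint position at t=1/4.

  seg 0: a=-3 b=92/11 c=0 d=-15/11
  seg 1: a=4 b=47/11 c=-45/11 d=2/3
  seg 2: a=-2 b=-25/11 c=21/11 d=-7/11
S(1/4) = -655/704

Δ: Δ0=7, Δ1=-2, Δ2=-1
row 1: diag=8, rhs=-54; c'=3/8, d'=-27/4
row 2: denom=8−3·3/8=55/8; d'=(6−3·-27/4)/(55/8)=42/11
back: M2=42/11
back: M1=-27/4−3/8·42/11=-90/11
M: M0=0, M1=-90/11, M2=42/11, M3=0
seg 0: a=-3, c=M0/2=0, d=(M1−M0)/(6·1)=-15/11, b=Δ0−h0·(2M0+M1)/6=92/11
seg 1: a=4, c=M1/2=-45/11, d=(M2−M1)/(6·3)=2/3, b=Δ1−h1·(2M1+M2)/6=47/11
seg 2: a=-2, c=M2/2=21/11, d=(M3−M2)/(6·1)=-7/11, b=Δ2−h2·(2M2+M3)/6=-25/11
t_q=1/4 → seg 0, τ=1/4; S=-3+92/11·τ+0·τ²+-15/11·τ³=-655/704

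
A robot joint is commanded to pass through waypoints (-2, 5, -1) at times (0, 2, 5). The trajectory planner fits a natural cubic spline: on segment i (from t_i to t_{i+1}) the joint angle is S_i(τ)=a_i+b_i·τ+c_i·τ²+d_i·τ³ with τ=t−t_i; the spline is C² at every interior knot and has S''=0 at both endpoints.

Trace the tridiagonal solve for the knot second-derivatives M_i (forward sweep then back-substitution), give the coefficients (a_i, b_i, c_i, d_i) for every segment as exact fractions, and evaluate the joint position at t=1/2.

Δ: Δ0=7/2, Δ1=-2
row 1: diag=10, rhs=-33; c'=3/10, d'=-33/10
back: M1=-33/10
M: M0=0, M1=-33/10, M2=0
seg 0: a=-2, c=M0/2=0, d=(M1−M0)/(6·2)=-11/40, b=Δ0−h0·(2M0+M1)/6=23/5
seg 1: a=5, c=M1/2=-33/20, d=(M2−M1)/(6·3)=11/60, b=Δ1−h1·(2M1+M2)/6=13/10
t_q=1/2 → seg 0, τ=1/2; S=-2+23/5·τ+0·τ²+-11/40·τ³=17/64

  seg 0: a=-2 b=23/5 c=0 d=-11/40
  seg 1: a=5 b=13/10 c=-33/20 d=11/60
S(1/2) = 17/64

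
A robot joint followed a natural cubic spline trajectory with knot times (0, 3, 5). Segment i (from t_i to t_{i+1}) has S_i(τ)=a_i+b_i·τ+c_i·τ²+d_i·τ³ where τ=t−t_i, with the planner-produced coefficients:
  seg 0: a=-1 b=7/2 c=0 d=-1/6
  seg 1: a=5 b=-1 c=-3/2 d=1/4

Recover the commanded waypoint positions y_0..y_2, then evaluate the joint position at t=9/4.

y_0=-1 y_1=5 y_2=-1
S(9/4) = 637/128

y_0 = S_0(0) = a_0 = -1
y_1 = S_1(0) = a_1 = 5
y_2 = S_1(2) = -1
t_q=9/4 is in segment 0 (τ=9/4); S_0(τ)=637/128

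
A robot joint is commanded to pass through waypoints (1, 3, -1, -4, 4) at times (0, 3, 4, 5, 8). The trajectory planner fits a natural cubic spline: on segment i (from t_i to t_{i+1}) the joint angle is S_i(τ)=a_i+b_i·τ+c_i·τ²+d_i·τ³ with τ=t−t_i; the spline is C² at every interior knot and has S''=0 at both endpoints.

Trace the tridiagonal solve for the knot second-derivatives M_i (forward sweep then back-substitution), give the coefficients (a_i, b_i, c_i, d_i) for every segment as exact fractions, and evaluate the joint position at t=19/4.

Δ: Δ0=2/3, Δ1=-4, Δ2=-3, Δ3=8/3
row 1: diag=8, rhs=-28; c'=1/8, d'=-7/2
row 2: denom=4−1·1/8=31/8; d'=(6−1·-7/2)/(31/8)=76/31
row 3: denom=8−1·8/31=240/31; d'=(34−1·76/31)/(240/31)=163/40
back: M3=163/40
back: M2=76/31−8/31·163/40=7/5
back: M1=-7/2−1/8·7/5=-147/40
M: M0=0, M1=-147/40, M2=7/5, M3=163/40, M4=0
seg 0: a=1, c=M0/2=0, d=(M1−M0)/(6·3)=-49/240, b=Δ0−h0·(2M0+M1)/6=601/240
seg 1: a=3, c=M1/2=-147/80, d=(M2−M1)/(6·1)=203/240, b=Δ1−h1·(2M1+M2)/6=-361/120
seg 2: a=-1, c=M2/2=7/10, d=(M3−M2)/(6·1)=107/240, b=Δ2−h2·(2M2+M3)/6=-199/48
seg 3: a=-4, c=M3/2=163/80, d=(M4−M3)/(6·3)=-163/720, b=Δ3−h3·(2M3+M4)/6=-169/120
t_q=19/4 → seg 2, τ=3/4; S=-1+-199/48·τ+7/10·τ²+107/240·τ³=-18061/5120

  seg 0: a=1 b=601/240 c=0 d=-49/240
  seg 1: a=3 b=-361/120 c=-147/80 d=203/240
  seg 2: a=-1 b=-199/48 c=7/10 d=107/240
  seg 3: a=-4 b=-169/120 c=163/80 d=-163/720
S(19/4) = -18061/5120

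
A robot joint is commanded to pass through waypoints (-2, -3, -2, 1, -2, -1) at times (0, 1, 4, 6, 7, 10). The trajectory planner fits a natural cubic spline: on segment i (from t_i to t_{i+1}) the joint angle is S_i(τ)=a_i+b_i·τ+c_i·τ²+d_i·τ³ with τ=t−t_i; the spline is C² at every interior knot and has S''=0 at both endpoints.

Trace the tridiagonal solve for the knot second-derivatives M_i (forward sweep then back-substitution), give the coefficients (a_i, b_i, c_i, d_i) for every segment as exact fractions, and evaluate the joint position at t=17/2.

Δ: Δ0=-1, Δ1=1/3, Δ2=3/2, Δ3=-3, Δ4=1/3
row 1: diag=8, rhs=8; c'=3/8, d'=1
row 2: denom=10−3·3/8=71/8; d'=(7−3·1)/(71/8)=32/71
row 3: denom=6−2·16/71=394/71; d'=(-27−2·32/71)/(394/71)=-1981/394
row 4: denom=8−1·71/394=3081/394; d'=(20−1·-1981/394)/(3081/394)=3287/1027
back: M4=3287/1027
back: M3=-1981/394−71/394·3287/1027=-5756/1027
back: M2=32/71−16/71·-5756/1027=1760/1027
back: M1=1−3/8·1760/1027=367/1027
M: M0=0, M1=367/1027, M2=1760/1027, M3=-5756/1027, M4=3287/1027, M5=0
seg 0: a=-2, c=M0/2=0, d=(M1−M0)/(6·1)=367/6162, b=Δ0−h0·(2M0+M1)/6=-6529/6162
seg 1: a=-3, c=M1/2=367/2054, d=(M2−M1)/(6·3)=1393/18486, b=Δ1−h1·(2M1+M2)/6=-2714/3081
seg 2: a=-2, c=M2/2=880/1027, d=(M3−M2)/(6·2)=-1879/3081, b=Δ2−h2·(2M2+M3)/6=1055/474
seg 3: a=1, c=M3/2=-2878/1027, d=(M4−M3)/(6·1)=9043/6162, b=Δ3−h3·(2M3+M4)/6=-10261/6162
seg 4: a=-2, c=M4/2=3287/2054, d=(M5−M4)/(6·3)=-3287/18486, b=Δ4−h4·(2M4+M5)/6=-8834/3081
t_q=17/2 → seg 4, τ=3/2; S=-2+-8834/3081·τ+3287/2054·τ²+-3287/18486·τ³=-54231/16432

  seg 0: a=-2 b=-6529/6162 c=0 d=367/6162
  seg 1: a=-3 b=-2714/3081 c=367/2054 d=1393/18486
  seg 2: a=-2 b=1055/474 c=880/1027 d=-1879/3081
  seg 3: a=1 b=-10261/6162 c=-2878/1027 d=9043/6162
  seg 4: a=-2 b=-8834/3081 c=3287/2054 d=-3287/18486
S(17/2) = -54231/16432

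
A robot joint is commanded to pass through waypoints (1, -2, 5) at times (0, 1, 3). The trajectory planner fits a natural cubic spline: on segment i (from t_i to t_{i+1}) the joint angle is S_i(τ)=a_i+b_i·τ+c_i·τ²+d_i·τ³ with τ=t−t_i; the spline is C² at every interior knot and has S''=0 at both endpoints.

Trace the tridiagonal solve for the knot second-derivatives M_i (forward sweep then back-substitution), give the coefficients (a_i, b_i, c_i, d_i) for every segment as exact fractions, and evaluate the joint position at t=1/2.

  seg 0: a=1 b=-49/12 c=0 d=13/12
  seg 1: a=-2 b=-5/6 c=13/4 d=-13/24
S(1/2) = -29/32

Δ: Δ0=-3, Δ1=7/2
row 1: diag=6, rhs=39; c'=1/3, d'=13/2
back: M1=13/2
M: M0=0, M1=13/2, M2=0
seg 0: a=1, c=M0/2=0, d=(M1−M0)/(6·1)=13/12, b=Δ0−h0·(2M0+M1)/6=-49/12
seg 1: a=-2, c=M1/2=13/4, d=(M2−M1)/(6·2)=-13/24, b=Δ1−h1·(2M1+M2)/6=-5/6
t_q=1/2 → seg 0, τ=1/2; S=1+-49/12·τ+0·τ²+13/12·τ³=-29/32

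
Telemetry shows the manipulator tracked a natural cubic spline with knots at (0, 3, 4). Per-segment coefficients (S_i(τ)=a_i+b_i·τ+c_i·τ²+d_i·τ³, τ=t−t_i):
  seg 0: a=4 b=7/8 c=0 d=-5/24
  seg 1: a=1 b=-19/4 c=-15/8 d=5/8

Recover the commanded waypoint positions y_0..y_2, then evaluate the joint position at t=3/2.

y_0=4 y_1=1 y_2=-5
S(3/2) = 295/64

y_0 = S_0(0) = a_0 = 4
y_1 = S_1(0) = a_1 = 1
y_2 = S_1(1) = -5
t_q=3/2 is in segment 0 (τ=3/2); S_0(τ)=295/64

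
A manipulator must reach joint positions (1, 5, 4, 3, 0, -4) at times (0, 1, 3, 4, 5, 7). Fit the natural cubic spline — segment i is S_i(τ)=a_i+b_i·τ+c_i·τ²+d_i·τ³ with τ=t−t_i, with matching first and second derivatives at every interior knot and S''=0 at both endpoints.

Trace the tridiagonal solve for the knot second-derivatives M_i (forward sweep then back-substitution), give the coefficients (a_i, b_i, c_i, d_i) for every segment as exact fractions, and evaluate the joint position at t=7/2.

Δ: Δ0=4, Δ1=-1/2, Δ2=-1, Δ3=-3, Δ4=-2
row 1: diag=6, rhs=-27; c'=1/3, d'=-9/2
row 2: denom=6−2·1/3=16/3; d'=(-3−2·-9/2)/(16/3)=9/8
row 3: denom=4−1·3/16=61/16; d'=(-12−1·9/8)/(61/16)=-210/61
row 4: denom=6−1·16/61=350/61; d'=(6−1·-210/61)/(350/61)=288/175
back: M4=288/175
back: M3=-210/61−16/61·288/175=-678/175
back: M2=9/8−3/16·-678/175=324/175
back: M1=-9/2−1/3·324/175=-1791/350
M: M0=0, M1=-1791/350, M2=324/175, M3=-678/175, M4=288/175, M5=0
seg 0: a=1, c=M0/2=0, d=(M1−M0)/(6·1)=-597/700, b=Δ0−h0·(2M0+M1)/6=3397/700
seg 1: a=5, c=M1/2=-1791/700, d=(M2−M1)/(6·2)=813/1400, b=Δ1−h1·(2M1+M2)/6=803/350
seg 2: a=4, c=M2/2=162/175, d=(M3−M2)/(6·1)=-167/175, b=Δ2−h2·(2M2+M3)/6=-34/35
seg 3: a=3, c=M3/2=-339/175, d=(M4−M3)/(6·1)=23/25, b=Δ3−h3·(2M3+M4)/6=-347/175
seg 4: a=0, c=M4/2=144/175, d=(M5−M4)/(6·2)=-24/175, b=Δ4−h4·(2M4+M5)/6=-542/175
t_q=7/2 → seg 2, τ=1/2; S=4+-34/35·τ+162/175·τ²+-167/175·τ³=5077/1400

  seg 0: a=1 b=3397/700 c=0 d=-597/700
  seg 1: a=5 b=803/350 c=-1791/700 d=813/1400
  seg 2: a=4 b=-34/35 c=162/175 d=-167/175
  seg 3: a=3 b=-347/175 c=-339/175 d=23/25
  seg 4: a=0 b=-542/175 c=144/175 d=-24/175
S(7/2) = 5077/1400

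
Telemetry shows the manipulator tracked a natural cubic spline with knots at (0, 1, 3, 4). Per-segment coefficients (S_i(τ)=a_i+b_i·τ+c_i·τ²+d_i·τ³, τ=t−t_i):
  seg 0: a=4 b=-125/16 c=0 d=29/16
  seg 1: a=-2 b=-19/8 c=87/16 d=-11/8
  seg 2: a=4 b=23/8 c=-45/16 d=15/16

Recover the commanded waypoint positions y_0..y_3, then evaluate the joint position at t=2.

y_0 = S_0(0) = a_0 = 4
y_1 = S_1(0) = a_1 = -2
y_2 = S_2(0) = a_2 = 4
y_3 = S_2(1) = 5
t_q=2 is in segment 1 (τ=1); S_1(τ)=-5/16

y_0=4 y_1=-2 y_2=4 y_3=5
S(2) = -5/16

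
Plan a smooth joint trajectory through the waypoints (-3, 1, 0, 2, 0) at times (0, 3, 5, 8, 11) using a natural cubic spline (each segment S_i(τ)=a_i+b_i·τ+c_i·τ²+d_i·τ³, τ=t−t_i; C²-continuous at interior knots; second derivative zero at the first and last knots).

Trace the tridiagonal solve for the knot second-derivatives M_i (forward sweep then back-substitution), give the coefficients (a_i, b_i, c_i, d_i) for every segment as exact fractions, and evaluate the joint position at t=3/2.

  seg 0: a=-3 b=1423/708 c=0 d=-479/6372
  seg 1: a=1 b=-7/354 c=-479/708 d=103/472
  seg 2: a=0 b=-19/177 c=112/177 d=-199/1593
  seg 3: a=2 b=56/177 c=-29/59 d=29/531
S(3/2) = -451/1888

Δ: Δ0=4/3, Δ1=-1/2, Δ2=2/3, Δ3=-2/3
row 1: diag=10, rhs=-11; c'=1/5, d'=-11/10
row 2: denom=10−2·1/5=48/5; d'=(7−2·-11/10)/(48/5)=23/24
row 3: denom=12−3·5/16=177/16; d'=(-8−3·23/24)/(177/16)=-58/59
back: M3=-58/59
back: M2=23/24−5/16·-58/59=224/177
back: M1=-11/10−1/5·224/177=-479/354
M: M0=0, M1=-479/354, M2=224/177, M3=-58/59, M4=0
seg 0: a=-3, c=M0/2=0, d=(M1−M0)/(6·3)=-479/6372, b=Δ0−h0·(2M0+M1)/6=1423/708
seg 1: a=1, c=M1/2=-479/708, d=(M2−M1)/(6·2)=103/472, b=Δ1−h1·(2M1+M2)/6=-7/354
seg 2: a=0, c=M2/2=112/177, d=(M3−M2)/(6·3)=-199/1593, b=Δ2−h2·(2M2+M3)/6=-19/177
seg 3: a=2, c=M3/2=-29/59, d=(M4−M3)/(6·3)=29/531, b=Δ3−h3·(2M3+M4)/6=56/177
t_q=3/2 → seg 0, τ=3/2; S=-3+1423/708·τ+0·τ²+-479/6372·τ³=-451/1888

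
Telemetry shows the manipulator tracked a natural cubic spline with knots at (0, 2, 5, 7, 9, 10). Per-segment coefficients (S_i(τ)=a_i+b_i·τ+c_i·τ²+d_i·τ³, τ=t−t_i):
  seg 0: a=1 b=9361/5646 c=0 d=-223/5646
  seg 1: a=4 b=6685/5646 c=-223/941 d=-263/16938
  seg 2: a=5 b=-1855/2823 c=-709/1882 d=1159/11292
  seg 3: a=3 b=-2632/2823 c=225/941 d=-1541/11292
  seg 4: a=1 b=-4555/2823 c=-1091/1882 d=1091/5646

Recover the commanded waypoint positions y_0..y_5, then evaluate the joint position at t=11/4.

y_0=1 y_1=4 y_2=5 y_3=3 y_4=1 y_5=-1
S(11/4) = 571907/120448

y_0 = S_0(0) = a_0 = 1
y_1 = S_1(0) = a_1 = 4
y_2 = S_2(0) = a_2 = 5
y_3 = S_3(0) = a_3 = 3
y_4 = S_4(0) = a_4 = 1
y_5 = S_4(1) = -1
t_q=11/4 is in segment 1 (τ=3/4); S_1(τ)=571907/120448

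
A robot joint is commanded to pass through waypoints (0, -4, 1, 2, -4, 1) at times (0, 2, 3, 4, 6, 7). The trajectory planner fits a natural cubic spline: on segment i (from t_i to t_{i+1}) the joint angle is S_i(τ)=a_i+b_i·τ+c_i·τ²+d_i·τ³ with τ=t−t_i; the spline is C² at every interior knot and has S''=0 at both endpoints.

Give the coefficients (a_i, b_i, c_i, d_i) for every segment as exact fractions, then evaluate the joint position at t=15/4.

  seg 0: a=0 b=-821/175 c=0 d=471/700
  seg 1: a=-4 b=592/175 c=1413/350 d=-121/50
  seg 2: a=1 b=1469/350 c=-564/175 d=9/350
  seg 3: a=2 b=-76/35 c=-1101/350 d=239/175
  seg 4: a=-4 b=286/175 c=1767/350 d=-589/350
S(15/4) = 52547/22400

Δ: Δ0=-2, Δ1=5, Δ2=1, Δ3=-3, Δ4=5
row 1: diag=6, rhs=42; c'=1/6, d'=7
row 2: denom=4−1·1/6=23/6; d'=(-24−1·7)/(23/6)=-186/23
row 3: denom=6−1·6/23=132/23; d'=(-24−1·-186/23)/(132/23)=-61/22
row 4: denom=6−2·23/66=175/33; d'=(48−2·-61/22)/(175/33)=1767/175
back: M4=1767/175
back: M3=-61/22−23/66·1767/175=-1101/175
back: M2=-186/23−6/23·-1101/175=-1128/175
back: M1=7−1/6·-1128/175=1413/175
M: M0=0, M1=1413/175, M2=-1128/175, M3=-1101/175, M4=1767/175, M5=0
seg 0: a=0, c=M0/2=0, d=(M1−M0)/(6·2)=471/700, b=Δ0−h0·(2M0+M1)/6=-821/175
seg 1: a=-4, c=M1/2=1413/350, d=(M2−M1)/(6·1)=-121/50, b=Δ1−h1·(2M1+M2)/6=592/175
seg 2: a=1, c=M2/2=-564/175, d=(M3−M2)/(6·1)=9/350, b=Δ2−h2·(2M2+M3)/6=1469/350
seg 3: a=2, c=M3/2=-1101/350, d=(M4−M3)/(6·2)=239/175, b=Δ3−h3·(2M3+M4)/6=-76/35
seg 4: a=-4, c=M4/2=1767/350, d=(M5−M4)/(6·1)=-589/350, b=Δ4−h4·(2M4+M5)/6=286/175
t_q=15/4 → seg 2, τ=3/4; S=1+1469/350·τ+-564/175·τ²+9/350·τ³=52547/22400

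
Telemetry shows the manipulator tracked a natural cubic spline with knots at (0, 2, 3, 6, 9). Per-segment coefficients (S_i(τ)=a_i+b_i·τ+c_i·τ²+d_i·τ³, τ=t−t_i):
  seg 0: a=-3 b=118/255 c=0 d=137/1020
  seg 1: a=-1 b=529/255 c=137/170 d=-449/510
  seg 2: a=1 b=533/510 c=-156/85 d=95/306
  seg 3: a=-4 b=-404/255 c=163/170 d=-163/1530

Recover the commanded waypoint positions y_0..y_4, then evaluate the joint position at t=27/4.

y_0=-3 y_1=-1 y_2=1 y_3=-4 y_4=-3
S(27/4) = -51069/10880

y_0 = S_0(0) = a_0 = -3
y_1 = S_1(0) = a_1 = -1
y_2 = S_2(0) = a_2 = 1
y_3 = S_3(0) = a_3 = -4
y_4 = S_3(3) = -3
t_q=27/4 is in segment 3 (τ=3/4); S_3(τ)=-51069/10880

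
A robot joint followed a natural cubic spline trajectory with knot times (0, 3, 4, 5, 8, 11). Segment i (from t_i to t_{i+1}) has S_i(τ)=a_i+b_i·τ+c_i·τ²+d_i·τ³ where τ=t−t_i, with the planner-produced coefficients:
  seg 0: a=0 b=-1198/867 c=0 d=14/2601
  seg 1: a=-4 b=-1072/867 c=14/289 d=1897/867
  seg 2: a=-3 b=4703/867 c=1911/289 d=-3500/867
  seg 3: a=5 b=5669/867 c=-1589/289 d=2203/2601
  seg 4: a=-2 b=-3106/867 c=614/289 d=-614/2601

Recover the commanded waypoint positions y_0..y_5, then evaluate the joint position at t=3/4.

y_0 = S_0(0) = a_0 = 0
y_1 = S_1(0) = a_1 = -4
y_2 = S_2(0) = a_2 = -3
y_3 = S_3(0) = a_3 = 5
y_4 = S_4(0) = a_4 = -2
y_5 = S_4(3) = 0
t_q=3/4 is in segment 0 (τ=3/4); S_0(τ)=-9563/9248

y_0=0 y_1=-4 y_2=-3 y_3=5 y_4=-2 y_5=0
S(3/4) = -9563/9248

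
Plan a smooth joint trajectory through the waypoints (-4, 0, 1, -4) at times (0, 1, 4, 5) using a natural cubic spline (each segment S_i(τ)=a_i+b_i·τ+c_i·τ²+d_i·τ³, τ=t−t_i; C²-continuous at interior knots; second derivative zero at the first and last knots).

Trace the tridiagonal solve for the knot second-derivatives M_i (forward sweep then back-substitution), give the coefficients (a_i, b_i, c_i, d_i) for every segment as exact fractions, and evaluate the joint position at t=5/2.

  seg 0: a=-4 b=140/33 c=0 d=-8/33
  seg 1: a=0 b=116/33 c=-8/11 d=-1/9
  seg 2: a=1 b=-127/33 c=-19/11 d=19/33
S(5/2) = 287/88

Δ: Δ0=4, Δ1=1/3, Δ2=-5
row 1: diag=8, rhs=-22; c'=3/8, d'=-11/4
row 2: denom=8−3·3/8=55/8; d'=(-32−3·-11/4)/(55/8)=-38/11
back: M2=-38/11
back: M1=-11/4−3/8·-38/11=-16/11
M: M0=0, M1=-16/11, M2=-38/11, M3=0
seg 0: a=-4, c=M0/2=0, d=(M1−M0)/(6·1)=-8/33, b=Δ0−h0·(2M0+M1)/6=140/33
seg 1: a=0, c=M1/2=-8/11, d=(M2−M1)/(6·3)=-1/9, b=Δ1−h1·(2M1+M2)/6=116/33
seg 2: a=1, c=M2/2=-19/11, d=(M3−M2)/(6·1)=19/33, b=Δ2−h2·(2M2+M3)/6=-127/33
t_q=5/2 → seg 1, τ=3/2; S=0+116/33·τ+-8/11·τ²+-1/9·τ³=287/88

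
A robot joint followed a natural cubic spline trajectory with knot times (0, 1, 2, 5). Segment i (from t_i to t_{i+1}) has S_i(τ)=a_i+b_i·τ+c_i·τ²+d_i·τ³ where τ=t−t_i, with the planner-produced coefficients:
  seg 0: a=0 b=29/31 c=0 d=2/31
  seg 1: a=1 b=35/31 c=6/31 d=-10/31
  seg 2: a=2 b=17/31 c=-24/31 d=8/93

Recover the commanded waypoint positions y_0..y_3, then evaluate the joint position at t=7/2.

y_0=0 y_1=1 y_2=2 y_3=-1
S(7/2) = 85/62

y_0 = S_0(0) = a_0 = 0
y_1 = S_1(0) = a_1 = 1
y_2 = S_2(0) = a_2 = 2
y_3 = S_2(3) = -1
t_q=7/2 is in segment 2 (τ=3/2); S_2(τ)=85/62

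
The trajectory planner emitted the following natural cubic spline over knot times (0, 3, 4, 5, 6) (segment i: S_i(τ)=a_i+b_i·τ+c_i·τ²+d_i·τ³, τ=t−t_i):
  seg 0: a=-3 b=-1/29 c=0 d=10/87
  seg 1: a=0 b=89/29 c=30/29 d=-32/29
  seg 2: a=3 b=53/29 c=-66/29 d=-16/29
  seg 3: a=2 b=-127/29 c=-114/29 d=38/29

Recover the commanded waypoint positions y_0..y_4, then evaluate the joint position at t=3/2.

y_0=-3 y_1=0 y_2=3 y_3=2 y_4=-5
S(3/2) = -309/116

y_0 = S_0(0) = a_0 = -3
y_1 = S_1(0) = a_1 = 0
y_2 = S_2(0) = a_2 = 3
y_3 = S_3(0) = a_3 = 2
y_4 = S_3(1) = -5
t_q=3/2 is in segment 0 (τ=3/2); S_0(τ)=-309/116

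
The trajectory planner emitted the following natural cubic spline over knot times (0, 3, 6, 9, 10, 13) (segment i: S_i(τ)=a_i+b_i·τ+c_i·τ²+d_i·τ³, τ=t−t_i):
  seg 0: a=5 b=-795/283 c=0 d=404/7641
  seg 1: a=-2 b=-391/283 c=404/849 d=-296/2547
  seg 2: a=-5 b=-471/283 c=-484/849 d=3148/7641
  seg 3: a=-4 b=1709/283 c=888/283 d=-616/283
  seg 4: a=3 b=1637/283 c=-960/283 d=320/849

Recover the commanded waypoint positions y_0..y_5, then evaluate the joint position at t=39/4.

y_0 = S_0(0) = a_0 = 5
y_1 = S_1(0) = a_1 = -2
y_2 = S_2(0) = a_2 = -5
y_3 = S_3(0) = a_3 = -4
y_4 = S_4(0) = a_4 = 3
y_5 = S_4(3) = 0
t_q=39/4 is in segment 3 (τ=3/4); S_3(τ)=3115/2264

y_0=5 y_1=-2 y_2=-5 y_3=-4 y_4=3 y_5=0
S(39/4) = 3115/2264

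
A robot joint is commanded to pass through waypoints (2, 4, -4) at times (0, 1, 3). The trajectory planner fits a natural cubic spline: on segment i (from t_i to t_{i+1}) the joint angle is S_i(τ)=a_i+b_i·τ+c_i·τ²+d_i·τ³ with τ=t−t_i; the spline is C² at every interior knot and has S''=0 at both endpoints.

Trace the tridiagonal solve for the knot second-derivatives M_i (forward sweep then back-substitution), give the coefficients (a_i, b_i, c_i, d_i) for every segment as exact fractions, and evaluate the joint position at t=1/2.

  seg 0: a=2 b=3 c=0 d=-1
  seg 1: a=4 b=0 c=-3 d=1/2
S(1/2) = 27/8

Δ: Δ0=2, Δ1=-4
row 1: diag=6, rhs=-36; c'=1/3, d'=-6
back: M1=-6
M: M0=0, M1=-6, M2=0
seg 0: a=2, c=M0/2=0, d=(M1−M0)/(6·1)=-1, b=Δ0−h0·(2M0+M1)/6=3
seg 1: a=4, c=M1/2=-3, d=(M2−M1)/(6·2)=1/2, b=Δ1−h1·(2M1+M2)/6=0
t_q=1/2 → seg 0, τ=1/2; S=2+3·τ+0·τ²+-1·τ³=27/8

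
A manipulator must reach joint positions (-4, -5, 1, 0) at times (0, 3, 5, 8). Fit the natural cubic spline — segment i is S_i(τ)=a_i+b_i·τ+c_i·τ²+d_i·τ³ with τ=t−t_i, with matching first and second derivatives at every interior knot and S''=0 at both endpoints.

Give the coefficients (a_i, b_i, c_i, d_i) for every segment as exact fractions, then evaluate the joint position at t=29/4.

  seg 0: a=-4 b=-19/12 c=0 d=5/36
  seg 1: a=-5 b=13/6 c=5/4 d=-5/12
  seg 2: a=1 b=13/6 c=-5/4 d=5/36
S(29/4) = 289/256

Δ: Δ0=-1/3, Δ1=3, Δ2=-1/3
row 1: diag=10, rhs=20; c'=1/5, d'=2
row 2: denom=10−2·1/5=48/5; d'=(-20−2·2)/(48/5)=-5/2
back: M2=-5/2
back: M1=2−1/5·-5/2=5/2
M: M0=0, M1=5/2, M2=-5/2, M3=0
seg 0: a=-4, c=M0/2=0, d=(M1−M0)/(6·3)=5/36, b=Δ0−h0·(2M0+M1)/6=-19/12
seg 1: a=-5, c=M1/2=5/4, d=(M2−M1)/(6·2)=-5/12, b=Δ1−h1·(2M1+M2)/6=13/6
seg 2: a=1, c=M2/2=-5/4, d=(M3−M2)/(6·3)=5/36, b=Δ2−h2·(2M2+M3)/6=13/6
t_q=29/4 → seg 2, τ=9/4; S=1+13/6·τ+-5/4·τ²+5/36·τ³=289/256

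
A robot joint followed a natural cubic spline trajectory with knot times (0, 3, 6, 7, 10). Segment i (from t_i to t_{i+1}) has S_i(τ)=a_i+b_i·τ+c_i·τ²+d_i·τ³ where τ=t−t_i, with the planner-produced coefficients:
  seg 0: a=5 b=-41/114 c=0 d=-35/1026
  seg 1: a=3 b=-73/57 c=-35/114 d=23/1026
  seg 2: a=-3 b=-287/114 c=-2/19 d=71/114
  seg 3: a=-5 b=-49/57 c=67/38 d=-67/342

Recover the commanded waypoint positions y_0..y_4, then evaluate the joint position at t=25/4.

y_0=5 y_1=3 y_2=-3 y_3=-5 y_4=3
S(25/4) = -8819/2432

y_0 = S_0(0) = a_0 = 5
y_1 = S_1(0) = a_1 = 3
y_2 = S_2(0) = a_2 = -3
y_3 = S_3(0) = a_3 = -5
y_4 = S_3(3) = 3
t_q=25/4 is in segment 2 (τ=1/4); S_2(τ)=-8819/2432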